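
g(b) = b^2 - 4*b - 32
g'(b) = 2*b - 4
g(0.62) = -34.10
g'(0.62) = -2.76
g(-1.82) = -21.41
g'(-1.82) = -7.64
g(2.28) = -35.92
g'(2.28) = 0.56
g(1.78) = -35.95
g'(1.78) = -0.44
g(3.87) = -32.50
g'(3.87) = 3.74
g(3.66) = -33.24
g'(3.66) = 3.32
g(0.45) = -33.60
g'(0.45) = -3.10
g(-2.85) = -12.48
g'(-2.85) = -9.70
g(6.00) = -20.00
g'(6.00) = 8.00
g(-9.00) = 85.00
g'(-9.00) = -22.00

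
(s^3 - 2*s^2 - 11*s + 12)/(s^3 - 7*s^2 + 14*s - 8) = (s + 3)/(s - 2)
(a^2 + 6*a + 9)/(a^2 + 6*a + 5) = (a^2 + 6*a + 9)/(a^2 + 6*a + 5)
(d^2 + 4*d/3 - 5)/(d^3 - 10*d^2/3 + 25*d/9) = 3*(d + 3)/(d*(3*d - 5))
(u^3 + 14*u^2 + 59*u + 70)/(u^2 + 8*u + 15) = (u^2 + 9*u + 14)/(u + 3)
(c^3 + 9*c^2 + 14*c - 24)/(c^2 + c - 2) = (c^2 + 10*c + 24)/(c + 2)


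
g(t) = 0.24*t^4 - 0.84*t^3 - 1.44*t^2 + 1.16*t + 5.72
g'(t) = 0.96*t^3 - 2.52*t^2 - 2.88*t + 1.16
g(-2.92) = 28.42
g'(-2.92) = -35.82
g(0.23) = 5.90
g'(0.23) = 0.38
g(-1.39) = 4.48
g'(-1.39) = -2.28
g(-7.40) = 978.35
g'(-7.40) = -504.54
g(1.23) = 3.95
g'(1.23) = -4.41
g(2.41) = -3.51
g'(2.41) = -6.98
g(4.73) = 10.23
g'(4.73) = 32.75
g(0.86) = 5.25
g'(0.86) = -2.57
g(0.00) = 5.72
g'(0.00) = 1.16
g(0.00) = 5.72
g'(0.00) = 1.16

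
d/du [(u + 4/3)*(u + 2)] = 2*u + 10/3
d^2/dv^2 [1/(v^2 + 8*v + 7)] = 2*(-v^2 - 8*v + 4*(v + 4)^2 - 7)/(v^2 + 8*v + 7)^3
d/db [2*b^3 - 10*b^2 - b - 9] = 6*b^2 - 20*b - 1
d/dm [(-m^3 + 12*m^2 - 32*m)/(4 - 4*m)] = (2*m^3 - 15*m^2 + 24*m - 32)/(4*(m^2 - 2*m + 1))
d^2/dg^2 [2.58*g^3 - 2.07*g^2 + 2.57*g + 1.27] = 15.48*g - 4.14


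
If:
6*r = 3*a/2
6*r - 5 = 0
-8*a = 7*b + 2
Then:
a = 10/3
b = -86/21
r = 5/6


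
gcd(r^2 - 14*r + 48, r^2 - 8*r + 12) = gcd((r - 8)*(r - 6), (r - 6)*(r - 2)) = r - 6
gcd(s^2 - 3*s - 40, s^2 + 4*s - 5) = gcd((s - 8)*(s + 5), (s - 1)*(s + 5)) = s + 5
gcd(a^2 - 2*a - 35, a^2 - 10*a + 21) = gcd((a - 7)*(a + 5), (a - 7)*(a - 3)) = a - 7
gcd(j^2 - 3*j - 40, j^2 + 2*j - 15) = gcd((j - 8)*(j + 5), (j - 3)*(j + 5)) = j + 5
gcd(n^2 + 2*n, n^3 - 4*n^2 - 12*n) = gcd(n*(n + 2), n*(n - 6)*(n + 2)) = n^2 + 2*n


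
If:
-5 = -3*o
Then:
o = 5/3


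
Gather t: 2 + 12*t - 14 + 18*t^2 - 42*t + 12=18*t^2 - 30*t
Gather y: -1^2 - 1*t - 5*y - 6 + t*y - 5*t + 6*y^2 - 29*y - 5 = -6*t + 6*y^2 + y*(t - 34) - 12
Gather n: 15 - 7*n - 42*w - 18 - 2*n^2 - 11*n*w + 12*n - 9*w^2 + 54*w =-2*n^2 + n*(5 - 11*w) - 9*w^2 + 12*w - 3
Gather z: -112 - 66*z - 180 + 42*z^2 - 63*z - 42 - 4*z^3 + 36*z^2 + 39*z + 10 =-4*z^3 + 78*z^2 - 90*z - 324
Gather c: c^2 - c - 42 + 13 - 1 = c^2 - c - 30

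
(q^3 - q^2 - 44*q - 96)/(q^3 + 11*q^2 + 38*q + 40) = (q^2 - 5*q - 24)/(q^2 + 7*q + 10)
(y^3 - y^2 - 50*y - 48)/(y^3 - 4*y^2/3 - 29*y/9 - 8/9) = 9*(y^2 - 2*y - 48)/(9*y^2 - 21*y - 8)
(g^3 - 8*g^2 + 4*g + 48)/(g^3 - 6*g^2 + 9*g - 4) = (g^2 - 4*g - 12)/(g^2 - 2*g + 1)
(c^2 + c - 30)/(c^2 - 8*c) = (c^2 + c - 30)/(c*(c - 8))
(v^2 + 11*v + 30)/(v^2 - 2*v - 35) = (v + 6)/(v - 7)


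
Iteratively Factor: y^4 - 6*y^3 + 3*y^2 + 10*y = (y + 1)*(y^3 - 7*y^2 + 10*y) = y*(y + 1)*(y^2 - 7*y + 10) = y*(y - 2)*(y + 1)*(y - 5)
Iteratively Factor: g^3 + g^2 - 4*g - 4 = (g + 2)*(g^2 - g - 2) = (g + 1)*(g + 2)*(g - 2)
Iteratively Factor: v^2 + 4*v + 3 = (v + 3)*(v + 1)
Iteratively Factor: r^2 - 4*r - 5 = (r + 1)*(r - 5)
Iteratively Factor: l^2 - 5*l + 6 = (l - 2)*(l - 3)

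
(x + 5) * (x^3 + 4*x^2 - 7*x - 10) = x^4 + 9*x^3 + 13*x^2 - 45*x - 50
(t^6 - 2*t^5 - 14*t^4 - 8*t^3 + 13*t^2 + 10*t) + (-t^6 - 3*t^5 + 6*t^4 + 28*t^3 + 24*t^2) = -5*t^5 - 8*t^4 + 20*t^3 + 37*t^2 + 10*t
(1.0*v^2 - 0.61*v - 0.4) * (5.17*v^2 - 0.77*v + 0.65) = 5.17*v^4 - 3.9237*v^3 - 0.9483*v^2 - 0.0885*v - 0.26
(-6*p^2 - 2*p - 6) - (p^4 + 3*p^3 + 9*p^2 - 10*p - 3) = -p^4 - 3*p^3 - 15*p^2 + 8*p - 3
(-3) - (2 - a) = a - 5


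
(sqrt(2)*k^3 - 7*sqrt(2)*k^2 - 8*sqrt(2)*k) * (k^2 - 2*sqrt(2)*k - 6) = sqrt(2)*k^5 - 7*sqrt(2)*k^4 - 4*k^4 - 14*sqrt(2)*k^3 + 28*k^3 + 32*k^2 + 42*sqrt(2)*k^2 + 48*sqrt(2)*k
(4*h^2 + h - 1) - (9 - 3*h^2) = 7*h^2 + h - 10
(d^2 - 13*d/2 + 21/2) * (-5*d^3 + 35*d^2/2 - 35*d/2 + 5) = -5*d^5 + 50*d^4 - 735*d^3/4 + 605*d^2/2 - 865*d/4 + 105/2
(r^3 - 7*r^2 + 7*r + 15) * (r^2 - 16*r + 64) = r^5 - 23*r^4 + 183*r^3 - 545*r^2 + 208*r + 960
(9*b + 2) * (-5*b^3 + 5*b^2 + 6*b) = -45*b^4 + 35*b^3 + 64*b^2 + 12*b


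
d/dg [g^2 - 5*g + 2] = 2*g - 5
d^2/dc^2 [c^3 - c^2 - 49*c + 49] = 6*c - 2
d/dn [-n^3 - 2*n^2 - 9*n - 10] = -3*n^2 - 4*n - 9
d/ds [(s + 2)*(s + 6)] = 2*s + 8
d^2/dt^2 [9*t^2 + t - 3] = 18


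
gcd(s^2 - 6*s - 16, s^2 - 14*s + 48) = s - 8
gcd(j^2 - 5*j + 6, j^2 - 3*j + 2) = j - 2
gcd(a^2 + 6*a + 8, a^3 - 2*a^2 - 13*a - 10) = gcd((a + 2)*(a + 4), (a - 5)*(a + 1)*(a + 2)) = a + 2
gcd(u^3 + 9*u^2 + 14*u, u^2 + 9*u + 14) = u^2 + 9*u + 14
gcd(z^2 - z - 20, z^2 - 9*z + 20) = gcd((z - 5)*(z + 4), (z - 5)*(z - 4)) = z - 5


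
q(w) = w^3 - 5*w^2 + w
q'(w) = 3*w^2 - 10*w + 1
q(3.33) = -15.19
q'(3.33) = 0.97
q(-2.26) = -39.34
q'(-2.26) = 38.92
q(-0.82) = -4.73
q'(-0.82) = 11.22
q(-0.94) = -6.19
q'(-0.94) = 13.05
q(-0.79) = -4.40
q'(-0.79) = 10.77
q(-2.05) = -31.68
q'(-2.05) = 34.11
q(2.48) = -13.02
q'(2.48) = -5.35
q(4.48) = -5.96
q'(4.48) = 16.41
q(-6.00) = -402.00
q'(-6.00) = 169.00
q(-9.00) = -1143.00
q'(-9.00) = 334.00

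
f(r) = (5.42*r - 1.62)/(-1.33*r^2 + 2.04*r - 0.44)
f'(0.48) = 9.46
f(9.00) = -0.53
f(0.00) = 3.68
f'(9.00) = 0.07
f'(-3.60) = 0.18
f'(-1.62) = 0.51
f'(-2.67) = 0.27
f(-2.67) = 1.05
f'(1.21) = 950.67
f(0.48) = 4.22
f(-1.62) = 1.44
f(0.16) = 5.10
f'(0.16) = 19.04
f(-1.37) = 1.58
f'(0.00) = 4.75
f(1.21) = 60.85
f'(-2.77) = 0.26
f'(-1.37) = 0.62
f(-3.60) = 0.84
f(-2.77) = 1.02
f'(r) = (2.66*r - 2.04)*(5.42*r - 1.62)/(-1.33*r^2 + 2.04*r - 0.44)^2 + 5.42/(-1.33*r^2 + 2.04*r - 0.44)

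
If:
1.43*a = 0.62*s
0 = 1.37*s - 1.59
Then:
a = 0.50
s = 1.16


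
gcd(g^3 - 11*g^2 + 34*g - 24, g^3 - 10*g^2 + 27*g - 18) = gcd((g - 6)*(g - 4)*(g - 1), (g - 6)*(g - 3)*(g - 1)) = g^2 - 7*g + 6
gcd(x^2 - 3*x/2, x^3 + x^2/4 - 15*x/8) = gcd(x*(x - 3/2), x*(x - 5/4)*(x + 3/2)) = x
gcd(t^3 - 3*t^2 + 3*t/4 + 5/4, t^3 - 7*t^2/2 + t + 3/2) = t^2 - t/2 - 1/2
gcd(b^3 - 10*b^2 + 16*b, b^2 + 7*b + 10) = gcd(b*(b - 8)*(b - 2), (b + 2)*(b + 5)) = 1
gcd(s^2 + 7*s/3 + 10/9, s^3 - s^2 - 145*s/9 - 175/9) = s + 5/3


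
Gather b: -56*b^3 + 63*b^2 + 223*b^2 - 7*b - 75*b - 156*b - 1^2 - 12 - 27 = -56*b^3 + 286*b^2 - 238*b - 40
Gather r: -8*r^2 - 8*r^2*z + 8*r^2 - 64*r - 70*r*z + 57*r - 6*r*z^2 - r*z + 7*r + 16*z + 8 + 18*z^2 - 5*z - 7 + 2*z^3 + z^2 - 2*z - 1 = -8*r^2*z + r*(-6*z^2 - 71*z) + 2*z^3 + 19*z^2 + 9*z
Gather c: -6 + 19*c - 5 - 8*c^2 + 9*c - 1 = -8*c^2 + 28*c - 12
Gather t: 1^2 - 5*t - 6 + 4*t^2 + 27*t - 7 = 4*t^2 + 22*t - 12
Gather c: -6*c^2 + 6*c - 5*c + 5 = -6*c^2 + c + 5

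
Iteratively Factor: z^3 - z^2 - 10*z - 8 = (z - 4)*(z^2 + 3*z + 2) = (z - 4)*(z + 1)*(z + 2)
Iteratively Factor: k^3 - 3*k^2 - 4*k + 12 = (k + 2)*(k^2 - 5*k + 6) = (k - 3)*(k + 2)*(k - 2)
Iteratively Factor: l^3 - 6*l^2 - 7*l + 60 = (l - 4)*(l^2 - 2*l - 15) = (l - 4)*(l + 3)*(l - 5)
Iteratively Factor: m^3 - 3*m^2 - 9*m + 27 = (m + 3)*(m^2 - 6*m + 9) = (m - 3)*(m + 3)*(m - 3)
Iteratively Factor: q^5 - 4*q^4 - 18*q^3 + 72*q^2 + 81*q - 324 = (q - 3)*(q^4 - q^3 - 21*q^2 + 9*q + 108) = (q - 4)*(q - 3)*(q^3 + 3*q^2 - 9*q - 27) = (q - 4)*(q - 3)*(q + 3)*(q^2 - 9) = (q - 4)*(q - 3)*(q + 3)^2*(q - 3)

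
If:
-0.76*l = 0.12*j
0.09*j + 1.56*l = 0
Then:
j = 0.00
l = 0.00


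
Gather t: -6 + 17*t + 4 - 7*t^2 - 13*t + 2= -7*t^2 + 4*t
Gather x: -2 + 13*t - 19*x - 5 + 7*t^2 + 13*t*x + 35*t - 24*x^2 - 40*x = 7*t^2 + 48*t - 24*x^2 + x*(13*t - 59) - 7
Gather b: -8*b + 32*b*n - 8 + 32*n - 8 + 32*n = b*(32*n - 8) + 64*n - 16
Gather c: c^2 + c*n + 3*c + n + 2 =c^2 + c*(n + 3) + n + 2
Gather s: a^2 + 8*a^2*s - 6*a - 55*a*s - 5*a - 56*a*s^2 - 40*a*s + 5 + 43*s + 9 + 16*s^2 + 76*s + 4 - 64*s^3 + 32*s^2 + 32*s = a^2 - 11*a - 64*s^3 + s^2*(48 - 56*a) + s*(8*a^2 - 95*a + 151) + 18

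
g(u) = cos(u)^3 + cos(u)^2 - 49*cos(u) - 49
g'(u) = -3*sin(u)*cos(u)^2 - 2*sin(u)*cos(u) + 49*sin(u)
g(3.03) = -0.30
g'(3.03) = 5.35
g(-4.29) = -28.81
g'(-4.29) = 44.98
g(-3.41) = -1.72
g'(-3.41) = 12.77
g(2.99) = -0.55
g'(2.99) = 7.26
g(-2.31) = -15.84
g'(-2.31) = -36.20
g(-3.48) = -2.73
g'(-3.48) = 16.01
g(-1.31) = -61.55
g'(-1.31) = -46.65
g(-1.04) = -73.42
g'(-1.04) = -40.72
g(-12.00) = -89.04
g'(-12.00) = 24.24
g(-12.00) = -89.04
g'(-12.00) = 24.24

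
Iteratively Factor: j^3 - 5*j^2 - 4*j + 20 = (j - 2)*(j^2 - 3*j - 10) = (j - 2)*(j + 2)*(j - 5)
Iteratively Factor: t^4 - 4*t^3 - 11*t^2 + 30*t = (t - 2)*(t^3 - 2*t^2 - 15*t) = t*(t - 2)*(t^2 - 2*t - 15) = t*(t - 2)*(t + 3)*(t - 5)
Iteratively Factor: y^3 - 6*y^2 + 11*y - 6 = (y - 3)*(y^2 - 3*y + 2) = (y - 3)*(y - 2)*(y - 1)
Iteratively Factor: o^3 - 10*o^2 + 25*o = (o - 5)*(o^2 - 5*o) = o*(o - 5)*(o - 5)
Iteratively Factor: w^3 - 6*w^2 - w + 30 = (w - 3)*(w^2 - 3*w - 10) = (w - 5)*(w - 3)*(w + 2)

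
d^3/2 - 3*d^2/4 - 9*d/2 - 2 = (d/2 + 1)*(d - 4)*(d + 1/2)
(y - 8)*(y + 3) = y^2 - 5*y - 24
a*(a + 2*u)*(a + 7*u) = a^3 + 9*a^2*u + 14*a*u^2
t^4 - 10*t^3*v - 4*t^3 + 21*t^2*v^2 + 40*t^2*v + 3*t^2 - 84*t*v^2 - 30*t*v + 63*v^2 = (t - 3)*(t - 1)*(t - 7*v)*(t - 3*v)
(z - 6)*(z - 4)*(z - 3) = z^3 - 13*z^2 + 54*z - 72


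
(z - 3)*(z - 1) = z^2 - 4*z + 3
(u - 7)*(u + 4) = u^2 - 3*u - 28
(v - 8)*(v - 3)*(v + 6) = v^3 - 5*v^2 - 42*v + 144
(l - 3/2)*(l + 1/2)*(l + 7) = l^3 + 6*l^2 - 31*l/4 - 21/4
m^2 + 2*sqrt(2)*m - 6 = (m - sqrt(2))*(m + 3*sqrt(2))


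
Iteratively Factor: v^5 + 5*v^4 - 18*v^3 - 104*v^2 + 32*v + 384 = (v - 4)*(v^4 + 9*v^3 + 18*v^2 - 32*v - 96) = (v - 4)*(v + 4)*(v^3 + 5*v^2 - 2*v - 24) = (v - 4)*(v - 2)*(v + 4)*(v^2 + 7*v + 12) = (v - 4)*(v - 2)*(v + 3)*(v + 4)*(v + 4)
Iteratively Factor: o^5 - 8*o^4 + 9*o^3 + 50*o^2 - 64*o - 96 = (o - 4)*(o^4 - 4*o^3 - 7*o^2 + 22*o + 24) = (o - 4)*(o + 2)*(o^3 - 6*o^2 + 5*o + 12) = (o - 4)^2*(o + 2)*(o^2 - 2*o - 3) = (o - 4)^2*(o - 3)*(o + 2)*(o + 1)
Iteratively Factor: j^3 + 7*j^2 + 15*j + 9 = (j + 3)*(j^2 + 4*j + 3) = (j + 3)^2*(j + 1)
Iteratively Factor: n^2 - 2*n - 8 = (n - 4)*(n + 2)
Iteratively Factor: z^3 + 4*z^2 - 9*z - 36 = (z + 3)*(z^2 + z - 12) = (z - 3)*(z + 3)*(z + 4)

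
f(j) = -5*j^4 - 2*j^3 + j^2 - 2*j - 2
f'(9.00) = -15050.00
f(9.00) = -34202.00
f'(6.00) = -4526.00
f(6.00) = -6890.00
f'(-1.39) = 37.34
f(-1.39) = -10.58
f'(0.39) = -3.32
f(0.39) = -2.86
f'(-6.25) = 4633.94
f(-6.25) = -7091.55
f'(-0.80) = 2.80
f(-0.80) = -0.78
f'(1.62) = -99.54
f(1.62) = -45.56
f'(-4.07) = 1238.85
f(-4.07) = -1214.44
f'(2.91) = -539.83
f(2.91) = -407.18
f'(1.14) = -37.15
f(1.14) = -14.39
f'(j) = -20*j^3 - 6*j^2 + 2*j - 2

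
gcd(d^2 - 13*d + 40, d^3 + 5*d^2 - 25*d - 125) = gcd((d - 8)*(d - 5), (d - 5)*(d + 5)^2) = d - 5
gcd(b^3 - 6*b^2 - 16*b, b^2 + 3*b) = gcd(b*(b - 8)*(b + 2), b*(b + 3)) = b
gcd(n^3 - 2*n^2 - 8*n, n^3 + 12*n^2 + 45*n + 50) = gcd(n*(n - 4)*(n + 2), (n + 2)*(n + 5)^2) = n + 2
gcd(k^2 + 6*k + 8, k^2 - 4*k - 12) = k + 2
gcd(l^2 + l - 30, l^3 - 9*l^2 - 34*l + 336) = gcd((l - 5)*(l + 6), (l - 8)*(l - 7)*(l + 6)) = l + 6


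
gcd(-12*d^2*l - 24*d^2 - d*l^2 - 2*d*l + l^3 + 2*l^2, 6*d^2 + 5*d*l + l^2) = 3*d + l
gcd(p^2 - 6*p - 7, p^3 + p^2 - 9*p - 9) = p + 1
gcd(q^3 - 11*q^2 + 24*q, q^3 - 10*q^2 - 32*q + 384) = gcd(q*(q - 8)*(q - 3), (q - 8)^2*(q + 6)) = q - 8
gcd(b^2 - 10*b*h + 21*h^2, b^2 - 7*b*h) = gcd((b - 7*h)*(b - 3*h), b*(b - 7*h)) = b - 7*h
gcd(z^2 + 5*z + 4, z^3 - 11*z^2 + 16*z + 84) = 1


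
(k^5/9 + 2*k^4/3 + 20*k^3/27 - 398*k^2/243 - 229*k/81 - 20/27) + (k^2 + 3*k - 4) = k^5/9 + 2*k^4/3 + 20*k^3/27 - 155*k^2/243 + 14*k/81 - 128/27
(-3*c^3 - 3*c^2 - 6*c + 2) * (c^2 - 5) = -3*c^5 - 3*c^4 + 9*c^3 + 17*c^2 + 30*c - 10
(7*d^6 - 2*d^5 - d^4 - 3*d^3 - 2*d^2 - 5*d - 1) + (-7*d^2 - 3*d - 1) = 7*d^6 - 2*d^5 - d^4 - 3*d^3 - 9*d^2 - 8*d - 2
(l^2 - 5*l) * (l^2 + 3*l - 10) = l^4 - 2*l^3 - 25*l^2 + 50*l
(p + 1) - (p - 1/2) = 3/2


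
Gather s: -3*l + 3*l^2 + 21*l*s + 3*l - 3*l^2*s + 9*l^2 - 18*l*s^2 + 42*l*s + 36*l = 12*l^2 - 18*l*s^2 + 36*l + s*(-3*l^2 + 63*l)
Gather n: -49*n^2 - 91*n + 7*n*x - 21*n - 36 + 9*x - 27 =-49*n^2 + n*(7*x - 112) + 9*x - 63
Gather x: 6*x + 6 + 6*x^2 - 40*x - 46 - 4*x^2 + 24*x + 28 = 2*x^2 - 10*x - 12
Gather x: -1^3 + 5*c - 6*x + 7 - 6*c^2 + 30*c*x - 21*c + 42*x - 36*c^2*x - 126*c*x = -6*c^2 - 16*c + x*(-36*c^2 - 96*c + 36) + 6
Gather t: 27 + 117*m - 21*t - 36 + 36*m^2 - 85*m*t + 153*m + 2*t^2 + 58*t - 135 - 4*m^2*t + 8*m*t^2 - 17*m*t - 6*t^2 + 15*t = 36*m^2 + 270*m + t^2*(8*m - 4) + t*(-4*m^2 - 102*m + 52) - 144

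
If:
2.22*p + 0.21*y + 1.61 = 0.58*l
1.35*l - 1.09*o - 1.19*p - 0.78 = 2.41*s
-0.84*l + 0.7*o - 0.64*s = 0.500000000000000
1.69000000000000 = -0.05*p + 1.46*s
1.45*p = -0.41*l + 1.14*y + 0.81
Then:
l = -21.23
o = -23.85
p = -4.89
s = 0.99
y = -14.57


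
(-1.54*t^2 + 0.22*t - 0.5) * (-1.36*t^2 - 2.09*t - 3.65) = 2.0944*t^4 + 2.9194*t^3 + 5.8412*t^2 + 0.242*t + 1.825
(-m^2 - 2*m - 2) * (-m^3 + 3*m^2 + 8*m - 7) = m^5 - m^4 - 12*m^3 - 15*m^2 - 2*m + 14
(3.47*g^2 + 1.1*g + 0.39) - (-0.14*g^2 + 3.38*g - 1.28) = 3.61*g^2 - 2.28*g + 1.67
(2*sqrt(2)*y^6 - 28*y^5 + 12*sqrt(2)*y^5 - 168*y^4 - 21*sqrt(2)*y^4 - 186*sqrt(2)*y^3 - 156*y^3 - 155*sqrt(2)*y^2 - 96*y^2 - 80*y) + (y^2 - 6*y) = 2*sqrt(2)*y^6 - 28*y^5 + 12*sqrt(2)*y^5 - 168*y^4 - 21*sqrt(2)*y^4 - 186*sqrt(2)*y^3 - 156*y^3 - 155*sqrt(2)*y^2 - 95*y^2 - 86*y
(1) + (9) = 10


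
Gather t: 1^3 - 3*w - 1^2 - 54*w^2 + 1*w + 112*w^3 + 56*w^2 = 112*w^3 + 2*w^2 - 2*w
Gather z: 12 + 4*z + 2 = 4*z + 14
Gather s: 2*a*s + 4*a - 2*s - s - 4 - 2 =4*a + s*(2*a - 3) - 6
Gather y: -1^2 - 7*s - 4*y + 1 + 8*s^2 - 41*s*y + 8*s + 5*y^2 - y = 8*s^2 + s + 5*y^2 + y*(-41*s - 5)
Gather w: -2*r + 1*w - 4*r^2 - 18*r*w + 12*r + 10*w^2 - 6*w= -4*r^2 + 10*r + 10*w^2 + w*(-18*r - 5)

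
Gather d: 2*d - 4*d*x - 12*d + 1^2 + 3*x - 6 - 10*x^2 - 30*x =d*(-4*x - 10) - 10*x^2 - 27*x - 5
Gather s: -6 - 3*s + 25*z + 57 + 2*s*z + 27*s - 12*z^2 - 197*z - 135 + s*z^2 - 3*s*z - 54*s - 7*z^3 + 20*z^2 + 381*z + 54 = s*(z^2 - z - 30) - 7*z^3 + 8*z^2 + 209*z - 30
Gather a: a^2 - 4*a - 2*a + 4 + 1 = a^2 - 6*a + 5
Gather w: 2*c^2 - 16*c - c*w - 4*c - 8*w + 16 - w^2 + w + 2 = 2*c^2 - 20*c - w^2 + w*(-c - 7) + 18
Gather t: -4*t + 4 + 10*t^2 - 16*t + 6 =10*t^2 - 20*t + 10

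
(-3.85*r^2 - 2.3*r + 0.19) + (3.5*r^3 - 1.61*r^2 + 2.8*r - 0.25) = 3.5*r^3 - 5.46*r^2 + 0.5*r - 0.06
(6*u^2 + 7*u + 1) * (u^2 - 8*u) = 6*u^4 - 41*u^3 - 55*u^2 - 8*u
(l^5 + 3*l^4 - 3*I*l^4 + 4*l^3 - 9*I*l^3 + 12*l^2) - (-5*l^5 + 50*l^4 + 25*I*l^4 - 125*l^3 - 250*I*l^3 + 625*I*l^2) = 6*l^5 - 47*l^4 - 28*I*l^4 + 129*l^3 + 241*I*l^3 + 12*l^2 - 625*I*l^2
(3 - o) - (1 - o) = 2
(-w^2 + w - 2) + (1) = -w^2 + w - 1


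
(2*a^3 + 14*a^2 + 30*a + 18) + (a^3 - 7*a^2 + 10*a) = 3*a^3 + 7*a^2 + 40*a + 18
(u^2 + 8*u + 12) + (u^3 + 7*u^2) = u^3 + 8*u^2 + 8*u + 12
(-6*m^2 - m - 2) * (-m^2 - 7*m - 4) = 6*m^4 + 43*m^3 + 33*m^2 + 18*m + 8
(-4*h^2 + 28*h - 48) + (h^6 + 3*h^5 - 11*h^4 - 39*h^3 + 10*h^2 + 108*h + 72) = h^6 + 3*h^5 - 11*h^4 - 39*h^3 + 6*h^2 + 136*h + 24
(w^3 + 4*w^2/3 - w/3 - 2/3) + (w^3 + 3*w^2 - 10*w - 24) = 2*w^3 + 13*w^2/3 - 31*w/3 - 74/3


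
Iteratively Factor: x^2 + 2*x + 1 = (x + 1)*(x + 1)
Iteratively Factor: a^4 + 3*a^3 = (a)*(a^3 + 3*a^2) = a*(a + 3)*(a^2) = a^2*(a + 3)*(a)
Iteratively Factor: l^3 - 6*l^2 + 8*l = (l - 4)*(l^2 - 2*l) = l*(l - 4)*(l - 2)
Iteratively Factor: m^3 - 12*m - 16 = (m + 2)*(m^2 - 2*m - 8) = (m - 4)*(m + 2)*(m + 2)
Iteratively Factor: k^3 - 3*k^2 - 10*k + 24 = (k - 2)*(k^2 - k - 12) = (k - 4)*(k - 2)*(k + 3)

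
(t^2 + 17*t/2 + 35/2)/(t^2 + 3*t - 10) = (t + 7/2)/(t - 2)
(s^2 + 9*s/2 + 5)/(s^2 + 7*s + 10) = (s + 5/2)/(s + 5)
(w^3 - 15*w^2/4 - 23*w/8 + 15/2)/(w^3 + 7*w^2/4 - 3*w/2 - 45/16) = 2*(w - 4)/(2*w + 3)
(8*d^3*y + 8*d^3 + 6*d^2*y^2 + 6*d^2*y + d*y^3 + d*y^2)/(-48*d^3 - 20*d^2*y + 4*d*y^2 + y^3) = d*(4*d*y + 4*d + y^2 + y)/(-24*d^2 + 2*d*y + y^2)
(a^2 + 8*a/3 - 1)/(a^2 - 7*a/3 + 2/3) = (a + 3)/(a - 2)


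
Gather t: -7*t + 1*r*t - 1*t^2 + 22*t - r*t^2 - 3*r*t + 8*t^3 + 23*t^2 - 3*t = 8*t^3 + t^2*(22 - r) + t*(12 - 2*r)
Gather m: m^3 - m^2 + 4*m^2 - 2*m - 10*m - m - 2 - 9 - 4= m^3 + 3*m^2 - 13*m - 15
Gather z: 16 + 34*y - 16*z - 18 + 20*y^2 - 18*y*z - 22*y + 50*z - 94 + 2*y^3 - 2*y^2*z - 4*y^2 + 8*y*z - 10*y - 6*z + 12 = 2*y^3 + 16*y^2 + 2*y + z*(-2*y^2 - 10*y + 28) - 84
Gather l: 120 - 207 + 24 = -63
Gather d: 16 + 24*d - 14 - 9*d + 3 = 15*d + 5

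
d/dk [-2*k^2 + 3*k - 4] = 3 - 4*k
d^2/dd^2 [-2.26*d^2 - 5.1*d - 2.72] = -4.52000000000000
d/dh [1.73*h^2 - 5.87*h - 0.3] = 3.46*h - 5.87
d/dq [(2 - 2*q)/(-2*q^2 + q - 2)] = 2*(2*q^2 - q - (q - 1)*(4*q - 1) + 2)/(2*q^2 - q + 2)^2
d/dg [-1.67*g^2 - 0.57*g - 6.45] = -3.34*g - 0.57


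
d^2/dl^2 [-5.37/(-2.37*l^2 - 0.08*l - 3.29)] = (-60.325506*l^2 - 2.036304*l + 5.37*(4.74*l + 0.08)*(9.48*l + 0.16) - 83.743002)/(2.37*l^2 + 0.08*l + 3.29)^3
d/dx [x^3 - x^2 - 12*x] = 3*x^2 - 2*x - 12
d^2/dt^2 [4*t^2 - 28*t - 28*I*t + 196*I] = 8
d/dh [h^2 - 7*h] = 2*h - 7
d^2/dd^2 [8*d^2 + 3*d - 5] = 16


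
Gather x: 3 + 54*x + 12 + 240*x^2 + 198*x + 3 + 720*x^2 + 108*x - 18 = 960*x^2 + 360*x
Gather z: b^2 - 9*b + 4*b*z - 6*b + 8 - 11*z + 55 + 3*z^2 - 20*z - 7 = b^2 - 15*b + 3*z^2 + z*(4*b - 31) + 56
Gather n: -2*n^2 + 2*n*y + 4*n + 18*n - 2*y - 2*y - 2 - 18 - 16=-2*n^2 + n*(2*y + 22) - 4*y - 36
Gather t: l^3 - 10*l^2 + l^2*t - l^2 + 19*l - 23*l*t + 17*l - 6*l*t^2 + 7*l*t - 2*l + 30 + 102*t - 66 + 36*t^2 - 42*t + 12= l^3 - 11*l^2 + 34*l + t^2*(36 - 6*l) + t*(l^2 - 16*l + 60) - 24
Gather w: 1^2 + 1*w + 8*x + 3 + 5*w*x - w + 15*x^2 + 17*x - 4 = 5*w*x + 15*x^2 + 25*x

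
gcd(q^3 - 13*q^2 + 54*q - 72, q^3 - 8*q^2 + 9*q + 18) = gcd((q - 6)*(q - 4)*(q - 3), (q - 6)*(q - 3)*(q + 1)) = q^2 - 9*q + 18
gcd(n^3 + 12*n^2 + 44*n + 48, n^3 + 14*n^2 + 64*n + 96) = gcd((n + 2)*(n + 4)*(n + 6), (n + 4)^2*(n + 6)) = n^2 + 10*n + 24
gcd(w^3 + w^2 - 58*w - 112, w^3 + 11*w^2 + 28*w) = w + 7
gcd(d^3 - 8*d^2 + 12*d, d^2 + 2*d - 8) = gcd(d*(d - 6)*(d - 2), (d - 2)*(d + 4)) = d - 2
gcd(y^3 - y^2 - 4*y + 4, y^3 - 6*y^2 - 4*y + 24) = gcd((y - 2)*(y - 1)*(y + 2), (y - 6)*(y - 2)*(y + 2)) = y^2 - 4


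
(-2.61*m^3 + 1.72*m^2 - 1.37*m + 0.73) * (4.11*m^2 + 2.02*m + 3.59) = -10.7271*m^5 + 1.797*m^4 - 11.5262*m^3 + 6.4077*m^2 - 3.4437*m + 2.6207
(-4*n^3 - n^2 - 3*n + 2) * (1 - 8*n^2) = 32*n^5 + 8*n^4 + 20*n^3 - 17*n^2 - 3*n + 2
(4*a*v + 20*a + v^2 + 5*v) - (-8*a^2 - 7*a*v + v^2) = 8*a^2 + 11*a*v + 20*a + 5*v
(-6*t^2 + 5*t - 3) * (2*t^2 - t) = -12*t^4 + 16*t^3 - 11*t^2 + 3*t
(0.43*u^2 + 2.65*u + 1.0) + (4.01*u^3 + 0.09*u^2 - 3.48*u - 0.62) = 4.01*u^3 + 0.52*u^2 - 0.83*u + 0.38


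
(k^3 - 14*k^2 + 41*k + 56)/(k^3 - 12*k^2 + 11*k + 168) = (k + 1)/(k + 3)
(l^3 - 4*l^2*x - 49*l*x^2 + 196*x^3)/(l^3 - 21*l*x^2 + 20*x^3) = (-l^2 + 49*x^2)/(-l^2 - 4*l*x + 5*x^2)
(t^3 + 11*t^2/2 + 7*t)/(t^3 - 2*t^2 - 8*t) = (t + 7/2)/(t - 4)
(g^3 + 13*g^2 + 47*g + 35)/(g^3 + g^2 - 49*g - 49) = (g + 5)/(g - 7)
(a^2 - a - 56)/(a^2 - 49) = (a - 8)/(a - 7)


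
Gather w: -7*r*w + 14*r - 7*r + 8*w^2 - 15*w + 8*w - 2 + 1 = 7*r + 8*w^2 + w*(-7*r - 7) - 1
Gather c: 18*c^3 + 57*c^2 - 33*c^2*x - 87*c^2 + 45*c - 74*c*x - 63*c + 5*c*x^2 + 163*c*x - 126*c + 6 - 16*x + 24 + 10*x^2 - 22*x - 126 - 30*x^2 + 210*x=18*c^3 + c^2*(-33*x - 30) + c*(5*x^2 + 89*x - 144) - 20*x^2 + 172*x - 96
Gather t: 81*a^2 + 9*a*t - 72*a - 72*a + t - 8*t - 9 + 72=81*a^2 - 144*a + t*(9*a - 7) + 63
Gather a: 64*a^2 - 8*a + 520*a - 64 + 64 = 64*a^2 + 512*a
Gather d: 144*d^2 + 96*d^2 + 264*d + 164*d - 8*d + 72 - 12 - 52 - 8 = 240*d^2 + 420*d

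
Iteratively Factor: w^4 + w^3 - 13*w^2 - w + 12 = (w - 3)*(w^3 + 4*w^2 - w - 4) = (w - 3)*(w + 4)*(w^2 - 1) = (w - 3)*(w - 1)*(w + 4)*(w + 1)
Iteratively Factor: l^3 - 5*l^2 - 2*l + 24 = (l - 3)*(l^2 - 2*l - 8) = (l - 3)*(l + 2)*(l - 4)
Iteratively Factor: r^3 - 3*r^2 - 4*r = (r + 1)*(r^2 - 4*r) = r*(r + 1)*(r - 4)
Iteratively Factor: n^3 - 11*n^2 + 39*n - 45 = (n - 3)*(n^2 - 8*n + 15) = (n - 3)^2*(n - 5)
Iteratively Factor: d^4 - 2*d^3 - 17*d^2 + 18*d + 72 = (d + 3)*(d^3 - 5*d^2 - 2*d + 24) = (d - 4)*(d + 3)*(d^2 - d - 6) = (d - 4)*(d - 3)*(d + 3)*(d + 2)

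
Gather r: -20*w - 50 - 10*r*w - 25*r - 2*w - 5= r*(-10*w - 25) - 22*w - 55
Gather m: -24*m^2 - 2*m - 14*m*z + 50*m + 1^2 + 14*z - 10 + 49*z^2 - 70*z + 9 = -24*m^2 + m*(48 - 14*z) + 49*z^2 - 56*z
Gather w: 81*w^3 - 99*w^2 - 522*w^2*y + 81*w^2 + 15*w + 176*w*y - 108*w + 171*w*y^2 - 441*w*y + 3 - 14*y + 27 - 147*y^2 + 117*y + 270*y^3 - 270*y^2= 81*w^3 + w^2*(-522*y - 18) + w*(171*y^2 - 265*y - 93) + 270*y^3 - 417*y^2 + 103*y + 30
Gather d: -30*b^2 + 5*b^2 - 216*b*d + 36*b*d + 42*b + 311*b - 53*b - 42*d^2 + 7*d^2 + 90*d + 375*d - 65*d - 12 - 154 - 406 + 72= -25*b^2 + 300*b - 35*d^2 + d*(400 - 180*b) - 500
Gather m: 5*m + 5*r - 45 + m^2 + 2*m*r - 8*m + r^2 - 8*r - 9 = m^2 + m*(2*r - 3) + r^2 - 3*r - 54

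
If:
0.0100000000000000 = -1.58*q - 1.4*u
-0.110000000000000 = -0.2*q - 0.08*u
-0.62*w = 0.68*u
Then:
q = 1.01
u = -1.14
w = 1.26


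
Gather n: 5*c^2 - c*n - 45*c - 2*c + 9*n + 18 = 5*c^2 - 47*c + n*(9 - c) + 18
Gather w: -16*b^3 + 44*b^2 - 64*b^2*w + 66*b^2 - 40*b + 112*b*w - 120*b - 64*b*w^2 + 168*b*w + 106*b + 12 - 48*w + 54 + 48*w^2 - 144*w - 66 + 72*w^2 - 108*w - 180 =-16*b^3 + 110*b^2 - 54*b + w^2*(120 - 64*b) + w*(-64*b^2 + 280*b - 300) - 180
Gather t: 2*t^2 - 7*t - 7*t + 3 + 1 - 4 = 2*t^2 - 14*t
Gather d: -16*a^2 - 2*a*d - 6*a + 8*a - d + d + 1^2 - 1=-16*a^2 - 2*a*d + 2*a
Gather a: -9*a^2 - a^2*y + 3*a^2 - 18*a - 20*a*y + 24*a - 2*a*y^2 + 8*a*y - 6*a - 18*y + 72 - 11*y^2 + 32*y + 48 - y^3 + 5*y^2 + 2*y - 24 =a^2*(-y - 6) + a*(-2*y^2 - 12*y) - y^3 - 6*y^2 + 16*y + 96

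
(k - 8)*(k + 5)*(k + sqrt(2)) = k^3 - 3*k^2 + sqrt(2)*k^2 - 40*k - 3*sqrt(2)*k - 40*sqrt(2)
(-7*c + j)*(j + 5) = -7*c*j - 35*c + j^2 + 5*j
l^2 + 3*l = l*(l + 3)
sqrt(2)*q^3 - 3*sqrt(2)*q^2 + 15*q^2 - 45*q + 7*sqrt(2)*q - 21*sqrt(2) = (q - 3)*(q + 7*sqrt(2))*(sqrt(2)*q + 1)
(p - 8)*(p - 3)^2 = p^3 - 14*p^2 + 57*p - 72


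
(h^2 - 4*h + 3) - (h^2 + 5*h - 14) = 17 - 9*h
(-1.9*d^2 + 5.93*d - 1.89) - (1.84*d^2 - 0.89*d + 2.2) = -3.74*d^2 + 6.82*d - 4.09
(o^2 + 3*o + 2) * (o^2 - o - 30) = o^4 + 2*o^3 - 31*o^2 - 92*o - 60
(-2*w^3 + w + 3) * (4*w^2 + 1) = -8*w^5 + 2*w^3 + 12*w^2 + w + 3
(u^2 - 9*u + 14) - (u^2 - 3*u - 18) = 32 - 6*u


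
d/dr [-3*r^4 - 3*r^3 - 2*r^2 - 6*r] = -12*r^3 - 9*r^2 - 4*r - 6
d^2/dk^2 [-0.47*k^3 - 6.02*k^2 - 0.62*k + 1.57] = -2.82*k - 12.04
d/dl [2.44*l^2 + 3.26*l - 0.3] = 4.88*l + 3.26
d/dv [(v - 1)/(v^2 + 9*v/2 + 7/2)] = 4*(-v^2 + 2*v + 8)/(4*v^4 + 36*v^3 + 109*v^2 + 126*v + 49)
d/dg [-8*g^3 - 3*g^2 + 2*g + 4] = -24*g^2 - 6*g + 2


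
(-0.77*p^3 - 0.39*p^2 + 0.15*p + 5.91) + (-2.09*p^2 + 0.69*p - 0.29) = -0.77*p^3 - 2.48*p^2 + 0.84*p + 5.62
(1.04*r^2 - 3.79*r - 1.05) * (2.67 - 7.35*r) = -7.644*r^3 + 30.6333*r^2 - 2.4018*r - 2.8035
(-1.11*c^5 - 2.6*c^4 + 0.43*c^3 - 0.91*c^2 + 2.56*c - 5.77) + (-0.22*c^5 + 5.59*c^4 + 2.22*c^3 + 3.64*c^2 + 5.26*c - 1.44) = -1.33*c^5 + 2.99*c^4 + 2.65*c^3 + 2.73*c^2 + 7.82*c - 7.21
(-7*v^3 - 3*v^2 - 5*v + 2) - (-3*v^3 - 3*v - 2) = -4*v^3 - 3*v^2 - 2*v + 4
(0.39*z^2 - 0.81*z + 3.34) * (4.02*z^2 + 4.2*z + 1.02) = 1.5678*z^4 - 1.6182*z^3 + 10.4226*z^2 + 13.2018*z + 3.4068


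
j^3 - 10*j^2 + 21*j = j*(j - 7)*(j - 3)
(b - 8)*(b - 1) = b^2 - 9*b + 8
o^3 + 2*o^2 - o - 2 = (o - 1)*(o + 1)*(o + 2)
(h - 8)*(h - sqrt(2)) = h^2 - 8*h - sqrt(2)*h + 8*sqrt(2)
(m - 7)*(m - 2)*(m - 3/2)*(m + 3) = m^4 - 15*m^3/2 - 4*m^2 + 123*m/2 - 63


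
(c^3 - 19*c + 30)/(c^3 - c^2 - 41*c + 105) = (c^2 + 3*c - 10)/(c^2 + 2*c - 35)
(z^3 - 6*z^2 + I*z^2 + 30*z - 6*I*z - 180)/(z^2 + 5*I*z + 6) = (z^2 - z*(6 + 5*I) + 30*I)/(z - I)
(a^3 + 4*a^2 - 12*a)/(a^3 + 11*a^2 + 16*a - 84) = a/(a + 7)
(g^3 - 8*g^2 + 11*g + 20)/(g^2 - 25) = (g^2 - 3*g - 4)/(g + 5)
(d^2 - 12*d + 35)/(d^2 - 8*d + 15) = (d - 7)/(d - 3)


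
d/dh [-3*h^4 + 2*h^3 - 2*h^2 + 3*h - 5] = -12*h^3 + 6*h^2 - 4*h + 3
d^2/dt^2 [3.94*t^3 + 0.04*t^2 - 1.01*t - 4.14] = 23.64*t + 0.08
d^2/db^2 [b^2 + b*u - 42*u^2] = 2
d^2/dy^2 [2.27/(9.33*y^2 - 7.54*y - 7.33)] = (395.202006*y^2 - 319.380828*y - 2.27*(18.66*y - 7.54)*(37.32*y - 15.08) - 310.485606)/(-9.33*y^2 + 7.54*y + 7.33)^3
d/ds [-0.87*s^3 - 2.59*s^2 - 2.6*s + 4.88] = -2.61*s^2 - 5.18*s - 2.6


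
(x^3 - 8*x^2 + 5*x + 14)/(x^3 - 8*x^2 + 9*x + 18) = (x^2 - 9*x + 14)/(x^2 - 9*x + 18)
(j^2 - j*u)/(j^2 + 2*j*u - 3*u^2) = j/(j + 3*u)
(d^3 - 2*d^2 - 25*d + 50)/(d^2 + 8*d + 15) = (d^2 - 7*d + 10)/(d + 3)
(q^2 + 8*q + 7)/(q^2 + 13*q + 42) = (q + 1)/(q + 6)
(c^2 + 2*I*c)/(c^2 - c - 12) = c*(c + 2*I)/(c^2 - c - 12)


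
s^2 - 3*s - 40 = (s - 8)*(s + 5)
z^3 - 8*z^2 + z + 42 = (z - 7)*(z - 3)*(z + 2)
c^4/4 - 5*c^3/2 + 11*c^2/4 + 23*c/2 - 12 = (c/4 + 1/2)*(c - 8)*(c - 3)*(c - 1)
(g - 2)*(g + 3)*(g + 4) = g^3 + 5*g^2 - 2*g - 24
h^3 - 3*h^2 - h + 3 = (h - 3)*(h - 1)*(h + 1)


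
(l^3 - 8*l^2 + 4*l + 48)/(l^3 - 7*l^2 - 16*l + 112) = (l^2 - 4*l - 12)/(l^2 - 3*l - 28)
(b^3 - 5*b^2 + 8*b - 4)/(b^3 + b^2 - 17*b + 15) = (b^2 - 4*b + 4)/(b^2 + 2*b - 15)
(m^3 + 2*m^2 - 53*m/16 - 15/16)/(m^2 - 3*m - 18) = (m^2 - m - 5/16)/(m - 6)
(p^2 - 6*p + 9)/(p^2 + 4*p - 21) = (p - 3)/(p + 7)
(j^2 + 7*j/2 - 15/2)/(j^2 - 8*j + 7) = (2*j^2 + 7*j - 15)/(2*(j^2 - 8*j + 7))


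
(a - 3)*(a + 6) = a^2 + 3*a - 18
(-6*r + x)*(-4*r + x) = 24*r^2 - 10*r*x + x^2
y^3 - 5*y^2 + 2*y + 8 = (y - 4)*(y - 2)*(y + 1)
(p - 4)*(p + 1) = p^2 - 3*p - 4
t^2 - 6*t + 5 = (t - 5)*(t - 1)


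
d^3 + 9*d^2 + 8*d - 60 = (d - 2)*(d + 5)*(d + 6)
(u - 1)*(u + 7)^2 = u^3 + 13*u^2 + 35*u - 49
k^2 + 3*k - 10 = (k - 2)*(k + 5)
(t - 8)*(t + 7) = t^2 - t - 56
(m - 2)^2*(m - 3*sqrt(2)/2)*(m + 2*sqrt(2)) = m^4 - 4*m^3 + sqrt(2)*m^3/2 - 2*sqrt(2)*m^2 - 2*m^2 + 2*sqrt(2)*m + 24*m - 24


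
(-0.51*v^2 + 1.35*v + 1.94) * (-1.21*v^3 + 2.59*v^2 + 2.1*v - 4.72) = 0.6171*v^5 - 2.9544*v^4 + 0.0781000000000001*v^3 + 10.2668*v^2 - 2.298*v - 9.1568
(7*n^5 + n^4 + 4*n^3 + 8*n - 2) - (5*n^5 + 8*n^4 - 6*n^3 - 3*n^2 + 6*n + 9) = 2*n^5 - 7*n^4 + 10*n^3 + 3*n^2 + 2*n - 11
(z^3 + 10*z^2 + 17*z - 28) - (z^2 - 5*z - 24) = z^3 + 9*z^2 + 22*z - 4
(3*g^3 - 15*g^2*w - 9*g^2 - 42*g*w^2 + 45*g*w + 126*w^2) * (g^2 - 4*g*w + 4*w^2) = 3*g^5 - 27*g^4*w - 9*g^4 + 30*g^3*w^2 + 81*g^3*w + 108*g^2*w^3 - 90*g^2*w^2 - 168*g*w^4 - 324*g*w^3 + 504*w^4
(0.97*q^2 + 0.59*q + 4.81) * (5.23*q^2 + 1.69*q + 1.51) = 5.0731*q^4 + 4.725*q^3 + 27.6181*q^2 + 9.0198*q + 7.2631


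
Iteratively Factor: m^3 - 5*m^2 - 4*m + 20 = (m - 5)*(m^2 - 4) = (m - 5)*(m - 2)*(m + 2)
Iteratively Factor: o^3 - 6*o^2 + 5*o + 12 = (o + 1)*(o^2 - 7*o + 12) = (o - 4)*(o + 1)*(o - 3)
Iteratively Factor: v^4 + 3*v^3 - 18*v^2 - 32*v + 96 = (v - 3)*(v^3 + 6*v^2 - 32) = (v - 3)*(v + 4)*(v^2 + 2*v - 8) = (v - 3)*(v + 4)^2*(v - 2)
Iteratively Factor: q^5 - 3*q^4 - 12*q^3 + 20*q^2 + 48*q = (q + 2)*(q^4 - 5*q^3 - 2*q^2 + 24*q) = q*(q + 2)*(q^3 - 5*q^2 - 2*q + 24) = q*(q + 2)^2*(q^2 - 7*q + 12) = q*(q - 4)*(q + 2)^2*(q - 3)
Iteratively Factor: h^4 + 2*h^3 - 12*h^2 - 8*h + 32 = (h - 2)*(h^3 + 4*h^2 - 4*h - 16) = (h - 2)^2*(h^2 + 6*h + 8) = (h - 2)^2*(h + 4)*(h + 2)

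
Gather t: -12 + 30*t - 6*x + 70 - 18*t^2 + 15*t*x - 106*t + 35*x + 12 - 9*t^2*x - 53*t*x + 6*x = t^2*(-9*x - 18) + t*(-38*x - 76) + 35*x + 70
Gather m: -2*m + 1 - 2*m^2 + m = -2*m^2 - m + 1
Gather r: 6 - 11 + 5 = 0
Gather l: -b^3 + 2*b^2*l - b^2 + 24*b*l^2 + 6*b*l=-b^3 - b^2 + 24*b*l^2 + l*(2*b^2 + 6*b)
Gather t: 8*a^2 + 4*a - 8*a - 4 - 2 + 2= 8*a^2 - 4*a - 4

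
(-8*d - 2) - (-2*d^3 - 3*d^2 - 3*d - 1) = 2*d^3 + 3*d^2 - 5*d - 1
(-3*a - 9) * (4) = -12*a - 36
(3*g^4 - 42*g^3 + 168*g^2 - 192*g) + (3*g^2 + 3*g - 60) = 3*g^4 - 42*g^3 + 171*g^2 - 189*g - 60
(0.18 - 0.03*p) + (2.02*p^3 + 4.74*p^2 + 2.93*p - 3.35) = 2.02*p^3 + 4.74*p^2 + 2.9*p - 3.17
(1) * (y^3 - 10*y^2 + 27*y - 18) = y^3 - 10*y^2 + 27*y - 18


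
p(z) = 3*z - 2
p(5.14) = 13.42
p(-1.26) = -5.78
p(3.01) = 7.03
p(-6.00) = -20.00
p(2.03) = 4.09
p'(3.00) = 3.00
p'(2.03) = 3.00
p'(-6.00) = 3.00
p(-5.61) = -18.83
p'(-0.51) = 3.00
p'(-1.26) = 3.00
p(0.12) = -1.64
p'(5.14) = 3.00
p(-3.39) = -12.17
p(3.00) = 7.00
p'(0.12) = 3.00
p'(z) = 3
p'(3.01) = 3.00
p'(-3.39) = 3.00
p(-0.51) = -3.53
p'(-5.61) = 3.00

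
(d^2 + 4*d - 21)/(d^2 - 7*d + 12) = (d + 7)/(d - 4)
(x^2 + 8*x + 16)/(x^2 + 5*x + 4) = (x + 4)/(x + 1)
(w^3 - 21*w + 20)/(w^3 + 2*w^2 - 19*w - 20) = (w - 1)/(w + 1)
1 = 1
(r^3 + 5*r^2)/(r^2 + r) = r*(r + 5)/(r + 1)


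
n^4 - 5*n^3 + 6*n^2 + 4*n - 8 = (n - 2)^3*(n + 1)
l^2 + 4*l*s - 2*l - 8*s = (l - 2)*(l + 4*s)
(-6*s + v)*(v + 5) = -6*s*v - 30*s + v^2 + 5*v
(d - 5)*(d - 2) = d^2 - 7*d + 10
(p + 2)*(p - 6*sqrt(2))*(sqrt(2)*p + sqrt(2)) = sqrt(2)*p^3 - 12*p^2 + 3*sqrt(2)*p^2 - 36*p + 2*sqrt(2)*p - 24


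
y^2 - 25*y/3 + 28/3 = (y - 7)*(y - 4/3)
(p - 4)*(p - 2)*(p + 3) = p^3 - 3*p^2 - 10*p + 24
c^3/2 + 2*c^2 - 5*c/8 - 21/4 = (c/2 + 1)*(c - 3/2)*(c + 7/2)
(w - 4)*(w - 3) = w^2 - 7*w + 12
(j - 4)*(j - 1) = j^2 - 5*j + 4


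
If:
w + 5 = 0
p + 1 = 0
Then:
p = -1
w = -5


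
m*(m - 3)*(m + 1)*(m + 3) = m^4 + m^3 - 9*m^2 - 9*m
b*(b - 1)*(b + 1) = b^3 - b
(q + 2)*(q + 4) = q^2 + 6*q + 8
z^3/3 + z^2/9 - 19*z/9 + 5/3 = (z/3 + 1)*(z - 5/3)*(z - 1)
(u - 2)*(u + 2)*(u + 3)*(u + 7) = u^4 + 10*u^3 + 17*u^2 - 40*u - 84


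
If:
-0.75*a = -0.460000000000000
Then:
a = 0.61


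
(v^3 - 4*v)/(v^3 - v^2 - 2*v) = (v + 2)/(v + 1)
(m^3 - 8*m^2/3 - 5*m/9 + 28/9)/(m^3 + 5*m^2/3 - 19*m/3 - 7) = (m - 4/3)/(m + 3)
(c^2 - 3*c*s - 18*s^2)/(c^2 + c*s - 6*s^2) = (-c + 6*s)/(-c + 2*s)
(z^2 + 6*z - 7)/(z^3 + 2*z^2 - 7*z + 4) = (z + 7)/(z^2 + 3*z - 4)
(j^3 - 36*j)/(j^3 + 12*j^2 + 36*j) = (j - 6)/(j + 6)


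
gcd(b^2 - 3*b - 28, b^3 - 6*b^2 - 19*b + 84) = b^2 - 3*b - 28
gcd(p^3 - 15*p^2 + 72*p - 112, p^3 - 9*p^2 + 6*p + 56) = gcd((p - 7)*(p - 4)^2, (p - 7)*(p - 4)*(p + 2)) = p^2 - 11*p + 28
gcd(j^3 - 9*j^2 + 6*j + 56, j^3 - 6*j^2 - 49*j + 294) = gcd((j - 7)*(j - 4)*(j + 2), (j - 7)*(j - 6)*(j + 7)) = j - 7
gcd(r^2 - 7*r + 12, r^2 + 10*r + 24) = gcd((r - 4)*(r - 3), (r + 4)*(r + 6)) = 1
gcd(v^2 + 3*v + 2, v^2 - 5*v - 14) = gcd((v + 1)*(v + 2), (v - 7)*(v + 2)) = v + 2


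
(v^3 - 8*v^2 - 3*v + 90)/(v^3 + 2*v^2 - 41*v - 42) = (v^2 - 2*v - 15)/(v^2 + 8*v + 7)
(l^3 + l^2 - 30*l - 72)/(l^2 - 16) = (l^2 - 3*l - 18)/(l - 4)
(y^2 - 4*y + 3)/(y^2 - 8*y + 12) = (y^2 - 4*y + 3)/(y^2 - 8*y + 12)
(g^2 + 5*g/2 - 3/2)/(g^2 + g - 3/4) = 2*(g + 3)/(2*g + 3)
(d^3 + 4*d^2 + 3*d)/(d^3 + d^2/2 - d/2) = 2*(d + 3)/(2*d - 1)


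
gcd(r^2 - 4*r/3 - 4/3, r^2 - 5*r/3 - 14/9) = r + 2/3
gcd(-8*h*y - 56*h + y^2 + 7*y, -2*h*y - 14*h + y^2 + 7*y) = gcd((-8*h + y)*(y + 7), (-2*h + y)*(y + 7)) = y + 7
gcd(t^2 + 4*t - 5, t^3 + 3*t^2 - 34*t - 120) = t + 5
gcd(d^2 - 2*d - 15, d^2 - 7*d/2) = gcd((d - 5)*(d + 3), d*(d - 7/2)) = 1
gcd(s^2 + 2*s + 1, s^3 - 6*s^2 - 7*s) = s + 1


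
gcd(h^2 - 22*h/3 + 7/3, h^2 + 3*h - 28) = 1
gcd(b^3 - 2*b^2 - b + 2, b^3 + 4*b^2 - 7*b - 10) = b^2 - b - 2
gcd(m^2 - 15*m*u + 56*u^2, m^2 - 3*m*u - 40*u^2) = -m + 8*u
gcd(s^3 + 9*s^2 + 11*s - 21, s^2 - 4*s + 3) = s - 1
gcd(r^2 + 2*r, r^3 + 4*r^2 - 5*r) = r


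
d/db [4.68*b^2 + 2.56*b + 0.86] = 9.36*b + 2.56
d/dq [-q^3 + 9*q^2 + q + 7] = -3*q^2 + 18*q + 1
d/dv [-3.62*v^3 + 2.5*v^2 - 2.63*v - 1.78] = -10.86*v^2 + 5.0*v - 2.63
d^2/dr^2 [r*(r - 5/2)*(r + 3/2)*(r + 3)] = 12*r^2 + 12*r - 27/2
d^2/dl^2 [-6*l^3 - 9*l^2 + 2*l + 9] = -36*l - 18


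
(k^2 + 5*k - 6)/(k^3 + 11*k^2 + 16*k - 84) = (k - 1)/(k^2 + 5*k - 14)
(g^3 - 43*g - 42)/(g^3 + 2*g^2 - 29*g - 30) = (g - 7)/(g - 5)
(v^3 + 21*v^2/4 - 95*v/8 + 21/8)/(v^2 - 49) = (8*v^2 - 14*v + 3)/(8*(v - 7))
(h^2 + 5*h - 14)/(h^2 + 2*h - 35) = (h - 2)/(h - 5)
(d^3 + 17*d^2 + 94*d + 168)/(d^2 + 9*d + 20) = (d^2 + 13*d + 42)/(d + 5)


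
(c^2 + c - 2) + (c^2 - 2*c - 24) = 2*c^2 - c - 26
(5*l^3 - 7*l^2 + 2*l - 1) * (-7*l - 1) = -35*l^4 + 44*l^3 - 7*l^2 + 5*l + 1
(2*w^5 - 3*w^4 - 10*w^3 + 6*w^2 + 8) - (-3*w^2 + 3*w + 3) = 2*w^5 - 3*w^4 - 10*w^3 + 9*w^2 - 3*w + 5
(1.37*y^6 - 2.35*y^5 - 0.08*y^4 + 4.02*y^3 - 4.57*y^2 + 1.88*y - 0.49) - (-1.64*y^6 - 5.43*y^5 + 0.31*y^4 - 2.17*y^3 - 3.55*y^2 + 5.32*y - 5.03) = 3.01*y^6 + 3.08*y^5 - 0.39*y^4 + 6.19*y^3 - 1.02*y^2 - 3.44*y + 4.54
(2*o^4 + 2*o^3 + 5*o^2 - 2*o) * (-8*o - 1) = -16*o^5 - 18*o^4 - 42*o^3 + 11*o^2 + 2*o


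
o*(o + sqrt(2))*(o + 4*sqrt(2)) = o^3 + 5*sqrt(2)*o^2 + 8*o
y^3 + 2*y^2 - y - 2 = (y - 1)*(y + 1)*(y + 2)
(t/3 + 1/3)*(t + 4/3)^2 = t^3/3 + 11*t^2/9 + 40*t/27 + 16/27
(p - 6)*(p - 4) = p^2 - 10*p + 24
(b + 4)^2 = b^2 + 8*b + 16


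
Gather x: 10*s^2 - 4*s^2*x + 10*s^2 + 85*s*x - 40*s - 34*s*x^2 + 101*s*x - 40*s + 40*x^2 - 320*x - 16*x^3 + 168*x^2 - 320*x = 20*s^2 - 80*s - 16*x^3 + x^2*(208 - 34*s) + x*(-4*s^2 + 186*s - 640)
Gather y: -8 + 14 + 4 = 10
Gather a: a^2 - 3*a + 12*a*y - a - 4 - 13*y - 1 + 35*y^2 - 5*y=a^2 + a*(12*y - 4) + 35*y^2 - 18*y - 5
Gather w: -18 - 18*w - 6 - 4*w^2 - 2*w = -4*w^2 - 20*w - 24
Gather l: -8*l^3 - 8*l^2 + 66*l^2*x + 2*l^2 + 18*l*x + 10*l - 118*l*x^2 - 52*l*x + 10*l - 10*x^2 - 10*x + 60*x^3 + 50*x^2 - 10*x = -8*l^3 + l^2*(66*x - 6) + l*(-118*x^2 - 34*x + 20) + 60*x^3 + 40*x^2 - 20*x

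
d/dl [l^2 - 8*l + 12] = 2*l - 8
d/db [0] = 0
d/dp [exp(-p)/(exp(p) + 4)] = 2*(-exp(p) - 2)*exp(-p)/(exp(2*p) + 8*exp(p) + 16)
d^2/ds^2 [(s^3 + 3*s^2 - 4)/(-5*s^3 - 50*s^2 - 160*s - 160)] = 2*(7*s - 2)/(5*(s^4 + 16*s^3 + 96*s^2 + 256*s + 256))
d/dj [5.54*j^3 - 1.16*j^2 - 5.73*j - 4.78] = 16.62*j^2 - 2.32*j - 5.73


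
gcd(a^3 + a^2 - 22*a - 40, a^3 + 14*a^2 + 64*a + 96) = a + 4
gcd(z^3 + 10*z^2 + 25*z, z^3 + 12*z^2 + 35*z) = z^2 + 5*z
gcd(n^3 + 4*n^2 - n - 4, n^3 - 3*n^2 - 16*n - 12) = n + 1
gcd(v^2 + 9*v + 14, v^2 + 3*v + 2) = v + 2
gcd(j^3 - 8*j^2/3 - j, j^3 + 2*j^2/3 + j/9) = j^2 + j/3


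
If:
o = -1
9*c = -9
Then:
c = -1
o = -1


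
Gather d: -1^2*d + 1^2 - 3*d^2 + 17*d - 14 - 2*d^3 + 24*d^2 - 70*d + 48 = -2*d^3 + 21*d^2 - 54*d + 35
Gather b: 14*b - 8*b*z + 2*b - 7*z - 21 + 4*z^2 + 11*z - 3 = b*(16 - 8*z) + 4*z^2 + 4*z - 24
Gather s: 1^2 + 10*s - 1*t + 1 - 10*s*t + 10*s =s*(20 - 10*t) - t + 2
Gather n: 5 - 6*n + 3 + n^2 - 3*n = n^2 - 9*n + 8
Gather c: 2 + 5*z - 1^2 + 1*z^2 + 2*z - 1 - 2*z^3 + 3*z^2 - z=-2*z^3 + 4*z^2 + 6*z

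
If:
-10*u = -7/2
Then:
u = 7/20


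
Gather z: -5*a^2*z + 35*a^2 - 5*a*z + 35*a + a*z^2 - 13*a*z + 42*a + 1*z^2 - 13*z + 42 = 35*a^2 + 77*a + z^2*(a + 1) + z*(-5*a^2 - 18*a - 13) + 42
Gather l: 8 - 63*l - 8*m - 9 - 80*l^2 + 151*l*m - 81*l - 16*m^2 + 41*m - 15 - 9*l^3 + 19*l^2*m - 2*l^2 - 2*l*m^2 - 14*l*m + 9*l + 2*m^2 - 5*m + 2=-9*l^3 + l^2*(19*m - 82) + l*(-2*m^2 + 137*m - 135) - 14*m^2 + 28*m - 14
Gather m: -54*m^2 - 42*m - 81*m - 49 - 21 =-54*m^2 - 123*m - 70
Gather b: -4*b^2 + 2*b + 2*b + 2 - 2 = -4*b^2 + 4*b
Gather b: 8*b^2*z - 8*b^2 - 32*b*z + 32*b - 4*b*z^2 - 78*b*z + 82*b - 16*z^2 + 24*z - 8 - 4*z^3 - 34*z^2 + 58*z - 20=b^2*(8*z - 8) + b*(-4*z^2 - 110*z + 114) - 4*z^3 - 50*z^2 + 82*z - 28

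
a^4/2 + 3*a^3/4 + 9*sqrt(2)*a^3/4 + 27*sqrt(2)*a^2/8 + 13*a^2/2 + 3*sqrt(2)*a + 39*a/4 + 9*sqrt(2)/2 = (a/2 + sqrt(2))*(a + 3/2)*(a + sqrt(2))*(a + 3*sqrt(2)/2)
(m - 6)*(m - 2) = m^2 - 8*m + 12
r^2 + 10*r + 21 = (r + 3)*(r + 7)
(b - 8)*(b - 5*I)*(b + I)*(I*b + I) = I*b^4 + 4*b^3 - 7*I*b^3 - 28*b^2 - 3*I*b^2 - 32*b - 35*I*b - 40*I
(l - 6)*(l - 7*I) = l^2 - 6*l - 7*I*l + 42*I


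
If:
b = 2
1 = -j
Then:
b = 2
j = -1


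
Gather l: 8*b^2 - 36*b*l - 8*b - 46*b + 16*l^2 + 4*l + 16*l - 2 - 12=8*b^2 - 54*b + 16*l^2 + l*(20 - 36*b) - 14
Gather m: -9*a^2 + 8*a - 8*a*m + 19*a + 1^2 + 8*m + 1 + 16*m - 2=-9*a^2 + 27*a + m*(24 - 8*a)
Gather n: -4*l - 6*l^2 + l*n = -6*l^2 + l*n - 4*l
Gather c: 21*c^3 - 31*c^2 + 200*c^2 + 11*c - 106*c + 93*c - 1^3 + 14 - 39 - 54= 21*c^3 + 169*c^2 - 2*c - 80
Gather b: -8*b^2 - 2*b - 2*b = -8*b^2 - 4*b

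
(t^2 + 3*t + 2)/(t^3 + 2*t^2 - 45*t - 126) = (t^2 + 3*t + 2)/(t^3 + 2*t^2 - 45*t - 126)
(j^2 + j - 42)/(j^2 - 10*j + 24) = (j + 7)/(j - 4)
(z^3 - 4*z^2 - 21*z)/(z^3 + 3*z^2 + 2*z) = (z^2 - 4*z - 21)/(z^2 + 3*z + 2)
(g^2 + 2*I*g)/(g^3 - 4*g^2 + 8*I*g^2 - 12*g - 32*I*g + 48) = g/(g^2 + g*(-4 + 6*I) - 24*I)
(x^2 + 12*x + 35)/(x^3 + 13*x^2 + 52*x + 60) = (x + 7)/(x^2 + 8*x + 12)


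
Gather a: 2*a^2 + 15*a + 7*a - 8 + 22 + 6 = 2*a^2 + 22*a + 20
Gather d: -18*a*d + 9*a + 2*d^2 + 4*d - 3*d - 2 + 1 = 9*a + 2*d^2 + d*(1 - 18*a) - 1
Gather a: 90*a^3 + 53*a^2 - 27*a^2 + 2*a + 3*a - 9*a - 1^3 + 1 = 90*a^3 + 26*a^2 - 4*a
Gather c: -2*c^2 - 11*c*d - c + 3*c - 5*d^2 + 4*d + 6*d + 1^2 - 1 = -2*c^2 + c*(2 - 11*d) - 5*d^2 + 10*d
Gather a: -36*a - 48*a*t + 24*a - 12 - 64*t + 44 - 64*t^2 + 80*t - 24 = a*(-48*t - 12) - 64*t^2 + 16*t + 8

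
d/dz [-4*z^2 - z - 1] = -8*z - 1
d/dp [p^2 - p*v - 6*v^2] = 2*p - v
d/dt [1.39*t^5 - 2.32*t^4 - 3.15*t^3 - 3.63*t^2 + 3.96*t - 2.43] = 6.95*t^4 - 9.28*t^3 - 9.45*t^2 - 7.26*t + 3.96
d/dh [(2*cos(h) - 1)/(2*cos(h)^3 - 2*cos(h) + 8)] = (3*sin(h)^2 + 3*cos(h) + cos(3*h) - 10)*sin(h)/(2*(sin(h)^2*cos(h) - 4)^2)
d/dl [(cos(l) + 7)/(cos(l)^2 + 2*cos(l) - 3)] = (cos(l)^2 + 14*cos(l) + 17)*sin(l)/(cos(l)^2 + 2*cos(l) - 3)^2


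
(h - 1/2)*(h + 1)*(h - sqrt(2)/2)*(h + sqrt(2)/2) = h^4 + h^3/2 - h^2 - h/4 + 1/4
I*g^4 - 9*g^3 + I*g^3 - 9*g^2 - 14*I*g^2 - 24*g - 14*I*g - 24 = (g + 1)*(g + 4*I)*(g + 6*I)*(I*g + 1)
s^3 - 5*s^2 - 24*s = s*(s - 8)*(s + 3)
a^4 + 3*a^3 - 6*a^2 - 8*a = a*(a - 2)*(a + 1)*(a + 4)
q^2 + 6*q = q*(q + 6)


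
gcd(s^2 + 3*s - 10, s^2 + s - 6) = s - 2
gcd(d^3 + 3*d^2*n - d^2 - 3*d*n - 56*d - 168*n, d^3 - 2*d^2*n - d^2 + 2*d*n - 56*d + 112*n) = d^2 - d - 56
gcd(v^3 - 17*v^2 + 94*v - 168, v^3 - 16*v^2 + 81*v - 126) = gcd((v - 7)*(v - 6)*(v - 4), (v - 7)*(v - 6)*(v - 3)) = v^2 - 13*v + 42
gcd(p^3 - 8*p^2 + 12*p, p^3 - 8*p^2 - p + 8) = 1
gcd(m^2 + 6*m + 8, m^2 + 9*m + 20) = m + 4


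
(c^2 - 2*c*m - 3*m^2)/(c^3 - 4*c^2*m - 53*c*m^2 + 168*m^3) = (c + m)/(c^2 - c*m - 56*m^2)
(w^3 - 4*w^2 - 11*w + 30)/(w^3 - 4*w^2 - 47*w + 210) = (w^2 + w - 6)/(w^2 + w - 42)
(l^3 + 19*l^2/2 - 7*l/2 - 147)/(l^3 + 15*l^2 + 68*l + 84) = (l - 7/2)/(l + 2)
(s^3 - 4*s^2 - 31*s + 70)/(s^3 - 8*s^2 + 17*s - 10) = (s^2 - 2*s - 35)/(s^2 - 6*s + 5)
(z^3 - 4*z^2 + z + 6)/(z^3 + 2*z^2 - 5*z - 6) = (z - 3)/(z + 3)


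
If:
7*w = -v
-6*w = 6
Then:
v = 7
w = -1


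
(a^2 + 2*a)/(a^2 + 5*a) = (a + 2)/(a + 5)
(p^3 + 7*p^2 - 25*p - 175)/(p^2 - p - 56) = (p^2 - 25)/(p - 8)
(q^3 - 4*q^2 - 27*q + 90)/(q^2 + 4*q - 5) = (q^2 - 9*q + 18)/(q - 1)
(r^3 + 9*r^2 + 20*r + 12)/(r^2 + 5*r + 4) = (r^2 + 8*r + 12)/(r + 4)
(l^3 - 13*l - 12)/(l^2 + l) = l - 1 - 12/l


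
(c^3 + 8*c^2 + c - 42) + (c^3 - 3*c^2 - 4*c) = 2*c^3 + 5*c^2 - 3*c - 42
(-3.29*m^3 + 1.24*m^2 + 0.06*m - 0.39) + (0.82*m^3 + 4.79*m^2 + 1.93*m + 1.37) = -2.47*m^3 + 6.03*m^2 + 1.99*m + 0.98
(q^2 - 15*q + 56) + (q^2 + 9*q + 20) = 2*q^2 - 6*q + 76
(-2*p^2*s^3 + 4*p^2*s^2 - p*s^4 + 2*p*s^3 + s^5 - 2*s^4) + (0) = -2*p^2*s^3 + 4*p^2*s^2 - p*s^4 + 2*p*s^3 + s^5 - 2*s^4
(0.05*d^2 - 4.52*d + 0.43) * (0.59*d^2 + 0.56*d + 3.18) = 0.0295*d^4 - 2.6388*d^3 - 2.1185*d^2 - 14.1328*d + 1.3674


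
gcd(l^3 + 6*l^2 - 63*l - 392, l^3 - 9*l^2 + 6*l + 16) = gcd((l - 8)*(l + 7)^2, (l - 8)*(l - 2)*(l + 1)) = l - 8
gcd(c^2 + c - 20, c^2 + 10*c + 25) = c + 5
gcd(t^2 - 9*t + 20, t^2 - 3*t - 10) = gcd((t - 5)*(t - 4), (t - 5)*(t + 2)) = t - 5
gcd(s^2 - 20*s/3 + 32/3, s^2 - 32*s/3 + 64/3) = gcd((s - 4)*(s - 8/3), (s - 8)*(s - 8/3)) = s - 8/3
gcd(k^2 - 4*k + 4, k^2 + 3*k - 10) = k - 2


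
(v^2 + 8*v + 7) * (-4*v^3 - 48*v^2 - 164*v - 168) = -4*v^5 - 80*v^4 - 576*v^3 - 1816*v^2 - 2492*v - 1176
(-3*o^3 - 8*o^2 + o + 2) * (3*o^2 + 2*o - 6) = -9*o^5 - 30*o^4 + 5*o^3 + 56*o^2 - 2*o - 12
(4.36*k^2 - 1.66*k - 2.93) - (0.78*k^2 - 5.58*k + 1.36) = 3.58*k^2 + 3.92*k - 4.29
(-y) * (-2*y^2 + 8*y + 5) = 2*y^3 - 8*y^2 - 5*y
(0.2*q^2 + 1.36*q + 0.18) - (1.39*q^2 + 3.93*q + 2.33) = -1.19*q^2 - 2.57*q - 2.15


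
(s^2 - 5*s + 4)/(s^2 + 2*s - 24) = (s - 1)/(s + 6)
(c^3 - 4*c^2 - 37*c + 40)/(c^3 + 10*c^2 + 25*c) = (c^2 - 9*c + 8)/(c*(c + 5))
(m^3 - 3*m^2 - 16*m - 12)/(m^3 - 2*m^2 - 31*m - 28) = (m^2 - 4*m - 12)/(m^2 - 3*m - 28)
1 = 1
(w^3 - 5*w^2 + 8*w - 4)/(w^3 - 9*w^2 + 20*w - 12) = (w - 2)/(w - 6)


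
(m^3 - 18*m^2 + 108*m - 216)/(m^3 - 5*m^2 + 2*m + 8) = (m^3 - 18*m^2 + 108*m - 216)/(m^3 - 5*m^2 + 2*m + 8)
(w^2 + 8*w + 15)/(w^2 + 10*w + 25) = (w + 3)/(w + 5)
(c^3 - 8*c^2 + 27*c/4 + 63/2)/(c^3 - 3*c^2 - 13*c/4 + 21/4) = (c - 6)/(c - 1)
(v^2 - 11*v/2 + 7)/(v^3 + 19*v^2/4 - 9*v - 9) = 2*(2*v - 7)/(4*v^2 + 27*v + 18)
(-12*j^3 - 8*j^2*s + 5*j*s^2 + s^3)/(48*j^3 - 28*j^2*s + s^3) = (j + s)/(-4*j + s)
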